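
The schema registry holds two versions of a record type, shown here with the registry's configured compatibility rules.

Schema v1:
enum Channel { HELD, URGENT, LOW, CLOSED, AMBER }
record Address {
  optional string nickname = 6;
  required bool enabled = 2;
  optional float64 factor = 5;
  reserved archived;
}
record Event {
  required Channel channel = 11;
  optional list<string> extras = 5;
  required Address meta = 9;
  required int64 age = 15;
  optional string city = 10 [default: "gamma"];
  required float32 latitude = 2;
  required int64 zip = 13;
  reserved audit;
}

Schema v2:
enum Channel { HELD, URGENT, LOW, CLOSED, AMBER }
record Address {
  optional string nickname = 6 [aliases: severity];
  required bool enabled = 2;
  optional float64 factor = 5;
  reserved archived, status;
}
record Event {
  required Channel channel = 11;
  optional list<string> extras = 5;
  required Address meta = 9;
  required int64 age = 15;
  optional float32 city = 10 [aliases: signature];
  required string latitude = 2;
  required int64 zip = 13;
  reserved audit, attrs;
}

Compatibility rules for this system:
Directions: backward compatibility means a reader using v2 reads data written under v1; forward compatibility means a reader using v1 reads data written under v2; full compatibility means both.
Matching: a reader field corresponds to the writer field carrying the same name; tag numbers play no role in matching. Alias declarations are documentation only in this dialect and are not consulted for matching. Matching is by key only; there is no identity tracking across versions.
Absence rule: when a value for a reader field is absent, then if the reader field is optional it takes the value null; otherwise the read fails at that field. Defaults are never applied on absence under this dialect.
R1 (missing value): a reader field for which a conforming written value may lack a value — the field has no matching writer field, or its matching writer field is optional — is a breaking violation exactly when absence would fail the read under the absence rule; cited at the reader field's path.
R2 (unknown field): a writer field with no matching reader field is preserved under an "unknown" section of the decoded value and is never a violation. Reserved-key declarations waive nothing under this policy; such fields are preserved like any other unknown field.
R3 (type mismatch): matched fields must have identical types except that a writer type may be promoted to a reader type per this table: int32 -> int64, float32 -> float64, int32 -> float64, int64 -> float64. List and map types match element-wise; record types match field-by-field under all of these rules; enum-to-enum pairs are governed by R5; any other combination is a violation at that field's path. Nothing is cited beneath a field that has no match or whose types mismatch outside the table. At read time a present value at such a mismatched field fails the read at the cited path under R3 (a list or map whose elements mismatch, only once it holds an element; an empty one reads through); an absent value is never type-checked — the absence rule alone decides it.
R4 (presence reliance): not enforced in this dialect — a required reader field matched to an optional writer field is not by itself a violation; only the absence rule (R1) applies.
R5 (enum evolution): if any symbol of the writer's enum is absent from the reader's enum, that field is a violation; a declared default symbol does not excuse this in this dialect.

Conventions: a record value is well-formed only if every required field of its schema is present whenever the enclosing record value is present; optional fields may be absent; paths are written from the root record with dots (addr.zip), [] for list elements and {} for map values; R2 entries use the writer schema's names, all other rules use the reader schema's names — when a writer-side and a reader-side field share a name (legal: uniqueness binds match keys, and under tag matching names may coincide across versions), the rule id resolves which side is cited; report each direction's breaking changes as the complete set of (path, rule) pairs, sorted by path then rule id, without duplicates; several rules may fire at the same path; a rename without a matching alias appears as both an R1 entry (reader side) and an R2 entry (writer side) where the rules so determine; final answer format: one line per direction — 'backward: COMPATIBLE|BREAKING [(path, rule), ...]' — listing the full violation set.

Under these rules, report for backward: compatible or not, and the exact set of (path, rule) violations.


backward: BREAKING [(city, R3), (latitude, R3)]

arrows below run writer -> reader for Event
backward for Event (reader v2, writer v1):
  Channel -> Channel, writer required: channel aligns to channel
  list<string> -> list<string>, writer optional: extras aligns to extras
  Address -> Address, writer required: meta aligns to meta
  int64 -> int64, writer required: age aligns to age
  string -> float32, writer optional: city aligns to city
  float32 -> string, writer required: latitude aligns to latitude
  int64 -> int64, writer required: zip aligns to zip
  string -> string, writer optional: meta.nickname aligns to meta.nickname
  bool -> bool, writer required: meta.enabled aligns to meta.enabled
  float64 -> float64, writer optional: meta.factor aligns to meta.factor
  R3 fires at city
  R3 fires at latitude
  => backward: BREAKING (2)


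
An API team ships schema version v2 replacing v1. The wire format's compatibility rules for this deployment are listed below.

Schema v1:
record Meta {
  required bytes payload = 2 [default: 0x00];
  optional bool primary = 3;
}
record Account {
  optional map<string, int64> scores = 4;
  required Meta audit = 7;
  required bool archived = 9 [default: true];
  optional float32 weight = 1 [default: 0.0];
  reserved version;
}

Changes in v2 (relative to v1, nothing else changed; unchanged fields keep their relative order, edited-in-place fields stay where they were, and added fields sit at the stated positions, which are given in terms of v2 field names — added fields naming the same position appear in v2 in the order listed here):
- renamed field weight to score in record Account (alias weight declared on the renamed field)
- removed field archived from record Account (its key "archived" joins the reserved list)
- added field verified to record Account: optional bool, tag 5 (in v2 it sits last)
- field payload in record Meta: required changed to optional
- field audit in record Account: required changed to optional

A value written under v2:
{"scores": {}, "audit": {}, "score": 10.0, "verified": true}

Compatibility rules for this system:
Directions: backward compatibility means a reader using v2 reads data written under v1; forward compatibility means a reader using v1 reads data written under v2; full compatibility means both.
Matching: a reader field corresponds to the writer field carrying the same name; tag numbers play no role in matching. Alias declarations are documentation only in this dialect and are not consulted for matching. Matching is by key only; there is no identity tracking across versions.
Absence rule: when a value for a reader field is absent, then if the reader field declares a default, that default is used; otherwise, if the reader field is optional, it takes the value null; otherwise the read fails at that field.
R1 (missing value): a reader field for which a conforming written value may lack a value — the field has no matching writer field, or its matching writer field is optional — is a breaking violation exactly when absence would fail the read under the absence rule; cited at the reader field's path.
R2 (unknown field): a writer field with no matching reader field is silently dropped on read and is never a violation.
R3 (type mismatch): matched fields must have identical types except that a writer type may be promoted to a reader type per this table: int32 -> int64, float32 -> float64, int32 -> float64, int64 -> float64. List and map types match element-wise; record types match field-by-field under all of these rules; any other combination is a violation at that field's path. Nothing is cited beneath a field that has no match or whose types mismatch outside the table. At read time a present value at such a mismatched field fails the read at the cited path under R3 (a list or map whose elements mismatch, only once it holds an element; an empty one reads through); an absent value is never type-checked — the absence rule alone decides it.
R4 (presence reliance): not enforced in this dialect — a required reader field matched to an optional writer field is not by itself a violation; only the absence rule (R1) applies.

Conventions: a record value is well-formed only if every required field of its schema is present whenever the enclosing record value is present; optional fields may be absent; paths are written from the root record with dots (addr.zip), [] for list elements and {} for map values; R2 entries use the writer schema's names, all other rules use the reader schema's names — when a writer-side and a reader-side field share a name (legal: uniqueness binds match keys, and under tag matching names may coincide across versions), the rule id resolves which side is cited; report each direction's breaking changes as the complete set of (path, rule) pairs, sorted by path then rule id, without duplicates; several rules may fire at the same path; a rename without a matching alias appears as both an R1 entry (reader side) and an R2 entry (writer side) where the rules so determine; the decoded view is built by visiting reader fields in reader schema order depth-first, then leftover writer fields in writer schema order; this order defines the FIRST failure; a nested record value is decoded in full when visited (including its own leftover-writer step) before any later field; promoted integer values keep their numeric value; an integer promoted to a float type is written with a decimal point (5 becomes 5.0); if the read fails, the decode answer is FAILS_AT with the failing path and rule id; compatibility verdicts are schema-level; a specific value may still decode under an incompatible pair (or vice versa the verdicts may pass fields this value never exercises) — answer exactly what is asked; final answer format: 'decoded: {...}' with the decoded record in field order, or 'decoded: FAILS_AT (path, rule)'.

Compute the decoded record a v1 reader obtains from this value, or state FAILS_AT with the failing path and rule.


each type pair in Account: writer, then reader
decode walk for Account under reader schema v1:
  scores := {}
  audit.payload := 0x00 (absent -> default)
  audit.primary := null (absent, optional -> null)
  archived := true (absent -> default)
  weight := 0.0 (absent -> default)
  writer score: unknown -> dropped
  writer verified: unknown -> dropped
  => decoded: {"scores": {}, "audit": {"payload": 0x00, "primary": null}, "archived": true, "weight": 0.0}
checking off the Account differences that do not matter here:
  removed field archived from record Account (its key "archived" joins the reserved list) -> fires no rule on Account under this dialect and leaves the result unchanged
  added field verified to record Account: optional bool, tag 5 (in v2 it sits last) -> fires no rule on Account under this dialect and leaves the result unchanged
  field payload in record Meta: required changed to optional -> fires no rule on Account under this dialect and leaves the result unchanged
  field audit in record Account: required changed to optional -> changes Account's schema-level verdicts only — the decode of this value is the same

decoded: {"scores": {}, "audit": {"payload": 0x00, "primary": null}, "archived": true, "weight": 0.0}


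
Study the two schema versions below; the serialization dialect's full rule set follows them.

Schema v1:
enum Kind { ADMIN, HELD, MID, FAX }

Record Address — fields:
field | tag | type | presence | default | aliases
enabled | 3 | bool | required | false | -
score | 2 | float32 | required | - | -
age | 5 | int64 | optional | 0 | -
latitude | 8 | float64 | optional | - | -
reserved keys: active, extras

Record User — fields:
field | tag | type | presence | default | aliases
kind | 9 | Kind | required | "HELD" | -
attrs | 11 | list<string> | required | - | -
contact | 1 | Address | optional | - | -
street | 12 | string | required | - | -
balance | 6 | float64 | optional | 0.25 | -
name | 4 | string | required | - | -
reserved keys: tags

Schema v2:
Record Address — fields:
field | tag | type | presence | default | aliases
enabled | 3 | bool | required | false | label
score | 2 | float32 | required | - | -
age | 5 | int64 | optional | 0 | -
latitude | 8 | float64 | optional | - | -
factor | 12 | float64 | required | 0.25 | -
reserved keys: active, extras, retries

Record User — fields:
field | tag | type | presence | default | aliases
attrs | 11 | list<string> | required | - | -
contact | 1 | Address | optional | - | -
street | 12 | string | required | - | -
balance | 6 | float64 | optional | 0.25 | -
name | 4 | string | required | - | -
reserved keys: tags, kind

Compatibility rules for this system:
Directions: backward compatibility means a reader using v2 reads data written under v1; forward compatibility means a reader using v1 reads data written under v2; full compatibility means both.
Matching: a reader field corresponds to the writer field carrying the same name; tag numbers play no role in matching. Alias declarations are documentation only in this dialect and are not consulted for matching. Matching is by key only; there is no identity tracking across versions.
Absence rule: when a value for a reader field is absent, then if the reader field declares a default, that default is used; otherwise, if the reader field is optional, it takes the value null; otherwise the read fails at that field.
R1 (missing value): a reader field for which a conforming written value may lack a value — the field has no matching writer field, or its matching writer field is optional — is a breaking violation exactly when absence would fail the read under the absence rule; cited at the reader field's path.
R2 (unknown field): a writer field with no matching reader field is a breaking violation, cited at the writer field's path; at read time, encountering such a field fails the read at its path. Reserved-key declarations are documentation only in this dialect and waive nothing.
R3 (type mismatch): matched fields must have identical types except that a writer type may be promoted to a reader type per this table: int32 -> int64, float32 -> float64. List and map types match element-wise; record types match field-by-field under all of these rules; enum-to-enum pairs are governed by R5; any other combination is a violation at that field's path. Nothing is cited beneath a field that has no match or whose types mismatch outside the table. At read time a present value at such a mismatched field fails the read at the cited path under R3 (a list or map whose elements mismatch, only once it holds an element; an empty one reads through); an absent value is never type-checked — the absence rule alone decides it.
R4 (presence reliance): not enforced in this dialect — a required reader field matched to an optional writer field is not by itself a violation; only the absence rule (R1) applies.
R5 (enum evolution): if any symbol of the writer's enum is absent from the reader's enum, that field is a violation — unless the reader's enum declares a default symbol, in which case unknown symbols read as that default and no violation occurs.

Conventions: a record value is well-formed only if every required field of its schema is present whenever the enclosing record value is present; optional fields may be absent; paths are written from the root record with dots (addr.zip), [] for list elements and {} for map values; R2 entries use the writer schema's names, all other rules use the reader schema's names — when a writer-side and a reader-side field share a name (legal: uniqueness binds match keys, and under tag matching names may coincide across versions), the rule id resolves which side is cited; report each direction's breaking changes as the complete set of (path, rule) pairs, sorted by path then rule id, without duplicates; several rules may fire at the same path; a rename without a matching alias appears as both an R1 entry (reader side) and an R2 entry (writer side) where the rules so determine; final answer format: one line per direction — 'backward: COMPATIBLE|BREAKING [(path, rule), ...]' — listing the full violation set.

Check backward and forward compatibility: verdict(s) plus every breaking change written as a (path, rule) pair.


backward: BREAKING [(kind, R2)]; forward: BREAKING [(contact.factor, R2)]

the writer's type comes first in each User pair
backward analysis of User with v2 as reader and v1 as writer:
  writer required, list<string> -> list<string>: reader attrs maps from writer attrs
  writer optional, Address -> Address: reader contact maps from writer contact
  writer required, string -> string: reader street maps from writer street
  writer optional, float64 -> float64: reader balance maps from writer balance
  writer required, string -> string: reader name maps from writer name
  writer field kind has no reader counterpart
  writer required, bool -> bool: reader contact.enabled maps from writer contact.enabled
  writer required, float32 -> float32: reader contact.score maps from writer contact.score
  writer optional, int64 -> int64: reader contact.age maps from writer contact.age
  writer optional, float64 -> float64: reader contact.latitude maps from writer contact.latitude
  no writer field matches reader contact.factor
  rule R2 violated at kind
  => 1 violation(s): backward is BREAKING for User
forward analysis of User with v1 as reader and v2 as writer:
  no writer field matches reader kind
  writer required, list<string> -> list<string>: reader attrs maps from writer attrs
  writer optional, Address -> Address: reader contact maps from writer contact
  writer required, string -> string: reader street maps from writer street
  writer optional, float64 -> float64: reader balance maps from writer balance
  writer required, string -> string: reader name maps from writer name
  writer required, bool -> bool: reader contact.enabled maps from writer contact.enabled
  writer required, float32 -> float32: reader contact.score maps from writer contact.score
  writer optional, int64 -> int64: reader contact.age maps from writer contact.age
  writer optional, float64 -> float64: reader contact.latitude maps from writer contact.latitude
  writer field contact.factor has no reader counterpart
  rule R2 violated at contact.factor
  => 1 violation(s): forward is BREAKING for User


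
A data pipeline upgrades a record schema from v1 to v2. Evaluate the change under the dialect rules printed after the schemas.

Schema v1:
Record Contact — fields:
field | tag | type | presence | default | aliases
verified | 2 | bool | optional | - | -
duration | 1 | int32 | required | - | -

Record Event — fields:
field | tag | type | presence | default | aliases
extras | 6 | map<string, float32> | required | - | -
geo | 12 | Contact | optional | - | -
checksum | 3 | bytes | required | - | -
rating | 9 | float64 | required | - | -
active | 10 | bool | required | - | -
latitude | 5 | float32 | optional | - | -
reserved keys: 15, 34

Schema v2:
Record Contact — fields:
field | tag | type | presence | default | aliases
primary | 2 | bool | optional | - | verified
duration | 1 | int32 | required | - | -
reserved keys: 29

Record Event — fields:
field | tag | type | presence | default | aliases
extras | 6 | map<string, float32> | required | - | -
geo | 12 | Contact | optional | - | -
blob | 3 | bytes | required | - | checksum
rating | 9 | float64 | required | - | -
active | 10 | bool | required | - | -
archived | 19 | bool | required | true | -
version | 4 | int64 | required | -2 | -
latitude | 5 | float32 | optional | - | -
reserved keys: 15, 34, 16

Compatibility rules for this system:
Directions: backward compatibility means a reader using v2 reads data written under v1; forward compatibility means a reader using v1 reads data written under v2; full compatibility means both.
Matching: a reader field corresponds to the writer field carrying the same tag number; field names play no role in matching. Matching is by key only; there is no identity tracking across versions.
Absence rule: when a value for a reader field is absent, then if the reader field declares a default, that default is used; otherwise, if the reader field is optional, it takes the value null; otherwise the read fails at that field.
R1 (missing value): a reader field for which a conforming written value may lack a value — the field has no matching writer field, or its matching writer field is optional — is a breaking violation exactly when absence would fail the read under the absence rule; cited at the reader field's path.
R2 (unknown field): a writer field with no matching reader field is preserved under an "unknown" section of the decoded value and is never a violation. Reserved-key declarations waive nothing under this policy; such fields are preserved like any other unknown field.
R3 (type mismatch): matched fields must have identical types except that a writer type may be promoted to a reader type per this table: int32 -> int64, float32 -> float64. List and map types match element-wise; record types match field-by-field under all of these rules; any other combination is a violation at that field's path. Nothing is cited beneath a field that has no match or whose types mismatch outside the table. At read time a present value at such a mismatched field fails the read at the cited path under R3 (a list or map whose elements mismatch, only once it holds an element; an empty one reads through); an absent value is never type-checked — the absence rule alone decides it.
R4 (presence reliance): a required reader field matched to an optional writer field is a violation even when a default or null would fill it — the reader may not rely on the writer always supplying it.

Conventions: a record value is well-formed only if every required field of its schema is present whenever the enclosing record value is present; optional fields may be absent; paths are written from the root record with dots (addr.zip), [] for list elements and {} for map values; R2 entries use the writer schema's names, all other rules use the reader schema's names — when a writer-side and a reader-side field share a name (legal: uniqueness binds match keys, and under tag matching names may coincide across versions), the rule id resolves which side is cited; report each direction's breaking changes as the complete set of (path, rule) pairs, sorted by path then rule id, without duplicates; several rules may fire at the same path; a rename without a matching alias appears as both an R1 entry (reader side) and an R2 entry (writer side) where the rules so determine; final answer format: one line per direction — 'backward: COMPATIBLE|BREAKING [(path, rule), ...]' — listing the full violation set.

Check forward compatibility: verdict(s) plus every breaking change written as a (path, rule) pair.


arrows below run writer -> reader for Event
forward analysis of Event with v1 as reader and v2 as writer:
  extras <- extras (map<string, float32> -> map<string, float32>, writer required)
  geo <- geo (Contact -> Contact, writer optional)
  checksum <- blob (bytes -> bytes, writer required)
  rating <- rating (float64 -> float64, writer required)
  active <- active (bool -> bool, writer required)
  latitude <- latitude (float32 -> float32, writer optional)
  writer archived: unknown to reader
  writer version: unknown to reader
  geo.verified <- geo.primary (bool -> bool, writer optional)
  geo.duration <- geo.duration (int32 -> int32, writer required)
  => forward verdict for Event: COMPATIBLE, no violations
the rest of the Event diff is inert for this question:
  renamed field verified to primary in record Contact (alias verified declared on the renamed field) -> fires no rule on Event, leaving the asked answer as it is
  added field archived to record Event: required bool, tag 19, default true (in v2 it sits immediately before latitude) -> fires no rule on Event, leaving the asked answer as it is
  added field version to record Event: required int64, tag 4, default -2 (in v2 it sits immediately before latitude) -> fires no rule on Event, leaving the asked answer as it is
  renamed field checksum to blob in record Event (alias checksum declared on the renamed field) -> fires no rule on Event, leaving the asked answer as it is

forward: COMPATIBLE []


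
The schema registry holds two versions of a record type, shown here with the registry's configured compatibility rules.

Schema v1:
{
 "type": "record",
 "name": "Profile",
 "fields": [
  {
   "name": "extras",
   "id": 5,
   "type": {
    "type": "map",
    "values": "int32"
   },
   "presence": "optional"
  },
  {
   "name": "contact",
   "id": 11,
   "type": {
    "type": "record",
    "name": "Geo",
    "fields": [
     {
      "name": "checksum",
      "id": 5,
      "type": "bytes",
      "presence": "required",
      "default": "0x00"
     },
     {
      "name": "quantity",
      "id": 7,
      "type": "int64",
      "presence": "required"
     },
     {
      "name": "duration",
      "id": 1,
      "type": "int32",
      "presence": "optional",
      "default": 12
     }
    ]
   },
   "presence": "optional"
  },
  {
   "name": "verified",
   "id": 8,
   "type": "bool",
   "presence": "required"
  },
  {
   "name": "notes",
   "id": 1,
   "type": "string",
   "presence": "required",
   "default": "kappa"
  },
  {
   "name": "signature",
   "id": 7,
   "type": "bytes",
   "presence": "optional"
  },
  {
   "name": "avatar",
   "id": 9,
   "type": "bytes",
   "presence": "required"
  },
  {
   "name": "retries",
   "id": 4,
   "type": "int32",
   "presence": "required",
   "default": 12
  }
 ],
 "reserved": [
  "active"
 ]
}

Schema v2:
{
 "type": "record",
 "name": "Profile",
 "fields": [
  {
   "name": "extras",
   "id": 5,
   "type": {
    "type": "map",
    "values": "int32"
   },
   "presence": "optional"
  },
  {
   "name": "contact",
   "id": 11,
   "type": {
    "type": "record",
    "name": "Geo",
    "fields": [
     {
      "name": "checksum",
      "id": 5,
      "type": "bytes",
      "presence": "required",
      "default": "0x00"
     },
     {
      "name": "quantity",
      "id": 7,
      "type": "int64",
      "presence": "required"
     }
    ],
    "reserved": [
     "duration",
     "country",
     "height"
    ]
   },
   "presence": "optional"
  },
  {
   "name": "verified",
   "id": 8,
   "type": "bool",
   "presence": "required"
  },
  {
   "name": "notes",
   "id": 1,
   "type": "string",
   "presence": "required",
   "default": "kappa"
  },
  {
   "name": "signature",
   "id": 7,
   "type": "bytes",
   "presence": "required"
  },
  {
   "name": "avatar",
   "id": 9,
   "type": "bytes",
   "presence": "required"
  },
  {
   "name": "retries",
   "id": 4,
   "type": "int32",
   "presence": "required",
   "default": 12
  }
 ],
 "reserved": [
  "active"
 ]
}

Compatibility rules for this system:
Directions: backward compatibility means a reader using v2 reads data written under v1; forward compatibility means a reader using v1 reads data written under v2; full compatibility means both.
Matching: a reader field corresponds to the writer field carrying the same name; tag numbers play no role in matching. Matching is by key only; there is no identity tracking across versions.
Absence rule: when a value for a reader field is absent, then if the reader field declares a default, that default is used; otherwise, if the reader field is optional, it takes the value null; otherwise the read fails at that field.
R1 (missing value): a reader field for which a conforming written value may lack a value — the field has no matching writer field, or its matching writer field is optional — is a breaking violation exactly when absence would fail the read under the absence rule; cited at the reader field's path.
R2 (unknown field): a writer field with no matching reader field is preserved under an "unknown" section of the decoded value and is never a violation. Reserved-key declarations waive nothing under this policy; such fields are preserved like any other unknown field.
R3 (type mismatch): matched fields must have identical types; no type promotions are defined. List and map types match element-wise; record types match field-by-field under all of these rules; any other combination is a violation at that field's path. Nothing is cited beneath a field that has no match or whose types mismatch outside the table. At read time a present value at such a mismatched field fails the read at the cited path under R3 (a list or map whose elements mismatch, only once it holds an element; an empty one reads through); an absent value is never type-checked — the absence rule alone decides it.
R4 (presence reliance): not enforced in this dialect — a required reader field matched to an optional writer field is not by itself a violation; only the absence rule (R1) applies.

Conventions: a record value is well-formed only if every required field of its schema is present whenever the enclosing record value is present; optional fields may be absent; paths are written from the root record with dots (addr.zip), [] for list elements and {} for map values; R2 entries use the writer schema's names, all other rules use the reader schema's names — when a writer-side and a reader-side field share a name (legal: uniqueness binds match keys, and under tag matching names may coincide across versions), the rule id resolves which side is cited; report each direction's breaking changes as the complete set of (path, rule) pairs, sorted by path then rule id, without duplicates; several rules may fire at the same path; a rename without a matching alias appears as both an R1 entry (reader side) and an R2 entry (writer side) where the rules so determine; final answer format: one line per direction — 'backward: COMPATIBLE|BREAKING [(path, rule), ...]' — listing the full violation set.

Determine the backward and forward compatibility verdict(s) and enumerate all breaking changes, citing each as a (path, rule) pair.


each type pair in Profile: writer, then reader
checking backward for Profile: reader v2 against writer v1:
  extras: paired with writer extras (map<string, int32> -> map<string, int32>; writer optional)
  contact: paired with writer contact (Geo -> Geo; writer optional)
  verified: paired with writer verified (bool -> bool; writer required)
  notes: paired with writer notes (string -> string; writer required)
  signature: paired with writer signature (bytes -> bytes; writer optional)
  avatar: paired with writer avatar (bytes -> bytes; writer required)
  retries: paired with writer retries (int32 -> int32; writer required)
  contact.checksum: paired with writer contact.checksum (bytes -> bytes; writer required)
  contact.quantity: paired with writer contact.quantity (int64 -> int64; writer required)
  writer contact.duration: unknown to reader
  violation R1 at signature
  backward on Profile therefore BREAKING (1)
checking forward for Profile: reader v1 against writer v2:
  extras: paired with writer extras (map<string, int32> -> map<string, int32>; writer optional)
  contact: paired with writer contact (Geo -> Geo; writer optional)
  verified: paired with writer verified (bool -> bool; writer required)
  notes: paired with writer notes (string -> string; writer required)
  signature: paired with writer signature (bytes -> bytes; writer required)
  avatar: paired with writer avatar (bytes -> bytes; writer required)
  retries: paired with writer retries (int32 -> int32; writer required)
  contact.checksum: paired with writer contact.checksum (bytes -> bytes; writer required)
  contact.quantity: paired with writer contact.quantity (int64 -> int64; writer required)
  no writer field matches reader contact.duration
  nothing fires on Profile: forward is COMPATIBLE

backward: BREAKING [(signature, R1)]; forward: COMPATIBLE []


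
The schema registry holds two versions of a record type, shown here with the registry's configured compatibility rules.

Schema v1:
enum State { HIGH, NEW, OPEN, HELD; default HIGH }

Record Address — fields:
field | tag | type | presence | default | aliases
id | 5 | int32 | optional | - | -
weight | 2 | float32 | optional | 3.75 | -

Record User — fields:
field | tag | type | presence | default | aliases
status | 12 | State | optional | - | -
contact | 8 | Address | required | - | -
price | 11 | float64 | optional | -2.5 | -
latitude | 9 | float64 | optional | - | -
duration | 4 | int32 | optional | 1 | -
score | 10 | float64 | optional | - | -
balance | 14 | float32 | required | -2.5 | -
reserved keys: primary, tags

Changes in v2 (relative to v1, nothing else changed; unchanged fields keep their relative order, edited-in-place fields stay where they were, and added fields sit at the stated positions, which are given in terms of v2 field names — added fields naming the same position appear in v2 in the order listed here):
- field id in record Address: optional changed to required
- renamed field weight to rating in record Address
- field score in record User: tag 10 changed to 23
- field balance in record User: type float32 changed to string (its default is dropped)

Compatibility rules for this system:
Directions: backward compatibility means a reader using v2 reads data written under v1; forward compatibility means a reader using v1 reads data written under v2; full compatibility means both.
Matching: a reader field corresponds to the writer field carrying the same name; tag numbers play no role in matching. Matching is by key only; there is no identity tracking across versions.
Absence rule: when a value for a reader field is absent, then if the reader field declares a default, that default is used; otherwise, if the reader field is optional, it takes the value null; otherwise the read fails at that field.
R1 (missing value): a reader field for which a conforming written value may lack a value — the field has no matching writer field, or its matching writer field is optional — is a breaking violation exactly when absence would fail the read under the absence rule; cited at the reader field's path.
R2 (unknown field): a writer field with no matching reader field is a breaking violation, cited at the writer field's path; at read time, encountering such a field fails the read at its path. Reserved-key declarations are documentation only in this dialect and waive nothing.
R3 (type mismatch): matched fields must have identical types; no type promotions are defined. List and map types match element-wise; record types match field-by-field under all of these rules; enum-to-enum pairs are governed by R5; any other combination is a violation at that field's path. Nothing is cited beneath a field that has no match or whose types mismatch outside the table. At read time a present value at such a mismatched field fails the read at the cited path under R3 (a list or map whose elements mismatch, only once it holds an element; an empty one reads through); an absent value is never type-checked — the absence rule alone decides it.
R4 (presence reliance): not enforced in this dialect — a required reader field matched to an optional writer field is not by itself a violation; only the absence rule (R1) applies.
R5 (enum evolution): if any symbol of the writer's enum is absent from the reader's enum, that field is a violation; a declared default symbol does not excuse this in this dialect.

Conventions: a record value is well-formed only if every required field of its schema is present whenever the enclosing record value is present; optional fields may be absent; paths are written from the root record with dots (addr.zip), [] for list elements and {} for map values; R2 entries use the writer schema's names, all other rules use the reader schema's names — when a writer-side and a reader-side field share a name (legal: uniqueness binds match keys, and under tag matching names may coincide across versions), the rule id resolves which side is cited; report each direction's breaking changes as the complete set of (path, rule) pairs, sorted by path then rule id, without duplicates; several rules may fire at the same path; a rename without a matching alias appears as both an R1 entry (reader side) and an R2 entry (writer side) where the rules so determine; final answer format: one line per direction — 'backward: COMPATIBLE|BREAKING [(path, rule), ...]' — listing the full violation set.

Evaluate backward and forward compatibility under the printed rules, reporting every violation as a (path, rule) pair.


backward: BREAKING [(balance, R3), (contact.id, R1), (contact.weight, R2)]; forward: BREAKING [(balance, R3), (contact.rating, R2)]

each type pair in User: writer, then reader
checking backward for User: reader v2 against writer v1:
  writer optional, State -> State: reader status maps from writer status
  writer required, Address -> Address: reader contact maps from writer contact
  writer optional, float64 -> float64: reader price maps from writer price
  writer optional, float64 -> float64: reader latitude maps from writer latitude
  writer optional, int32 -> int32: reader duration maps from writer duration
  writer optional, float64 -> float64: reader score maps from writer score
  writer required, float32 -> string: reader balance maps from writer balance
  writer optional, int32 -> int32: reader contact.id maps from writer contact.id
  contact.rating has no writer counterpart
  writer contact.weight: unknown to reader
  R3 fires at balance
  R1 fires at contact.id
  R2 fires at contact.weight
  => 3 violation(s): backward is BREAKING for User
checking forward for User: reader v1 against writer v2:
  writer optional, State -> State: reader status maps from writer status
  writer required, Address -> Address: reader contact maps from writer contact
  writer optional, float64 -> float64: reader price maps from writer price
  writer optional, float64 -> float64: reader latitude maps from writer latitude
  writer optional, int32 -> int32: reader duration maps from writer duration
  writer optional, float64 -> float64: reader score maps from writer score
  writer required, string -> float32: reader balance maps from writer balance
  writer required, int32 -> int32: reader contact.id maps from writer contact.id
  contact.weight has no writer counterpart
  writer contact.rating: unknown to reader
  R3 fires at balance
  R2 fires at contact.rating
  => 2 violation(s): forward is BREAKING for User


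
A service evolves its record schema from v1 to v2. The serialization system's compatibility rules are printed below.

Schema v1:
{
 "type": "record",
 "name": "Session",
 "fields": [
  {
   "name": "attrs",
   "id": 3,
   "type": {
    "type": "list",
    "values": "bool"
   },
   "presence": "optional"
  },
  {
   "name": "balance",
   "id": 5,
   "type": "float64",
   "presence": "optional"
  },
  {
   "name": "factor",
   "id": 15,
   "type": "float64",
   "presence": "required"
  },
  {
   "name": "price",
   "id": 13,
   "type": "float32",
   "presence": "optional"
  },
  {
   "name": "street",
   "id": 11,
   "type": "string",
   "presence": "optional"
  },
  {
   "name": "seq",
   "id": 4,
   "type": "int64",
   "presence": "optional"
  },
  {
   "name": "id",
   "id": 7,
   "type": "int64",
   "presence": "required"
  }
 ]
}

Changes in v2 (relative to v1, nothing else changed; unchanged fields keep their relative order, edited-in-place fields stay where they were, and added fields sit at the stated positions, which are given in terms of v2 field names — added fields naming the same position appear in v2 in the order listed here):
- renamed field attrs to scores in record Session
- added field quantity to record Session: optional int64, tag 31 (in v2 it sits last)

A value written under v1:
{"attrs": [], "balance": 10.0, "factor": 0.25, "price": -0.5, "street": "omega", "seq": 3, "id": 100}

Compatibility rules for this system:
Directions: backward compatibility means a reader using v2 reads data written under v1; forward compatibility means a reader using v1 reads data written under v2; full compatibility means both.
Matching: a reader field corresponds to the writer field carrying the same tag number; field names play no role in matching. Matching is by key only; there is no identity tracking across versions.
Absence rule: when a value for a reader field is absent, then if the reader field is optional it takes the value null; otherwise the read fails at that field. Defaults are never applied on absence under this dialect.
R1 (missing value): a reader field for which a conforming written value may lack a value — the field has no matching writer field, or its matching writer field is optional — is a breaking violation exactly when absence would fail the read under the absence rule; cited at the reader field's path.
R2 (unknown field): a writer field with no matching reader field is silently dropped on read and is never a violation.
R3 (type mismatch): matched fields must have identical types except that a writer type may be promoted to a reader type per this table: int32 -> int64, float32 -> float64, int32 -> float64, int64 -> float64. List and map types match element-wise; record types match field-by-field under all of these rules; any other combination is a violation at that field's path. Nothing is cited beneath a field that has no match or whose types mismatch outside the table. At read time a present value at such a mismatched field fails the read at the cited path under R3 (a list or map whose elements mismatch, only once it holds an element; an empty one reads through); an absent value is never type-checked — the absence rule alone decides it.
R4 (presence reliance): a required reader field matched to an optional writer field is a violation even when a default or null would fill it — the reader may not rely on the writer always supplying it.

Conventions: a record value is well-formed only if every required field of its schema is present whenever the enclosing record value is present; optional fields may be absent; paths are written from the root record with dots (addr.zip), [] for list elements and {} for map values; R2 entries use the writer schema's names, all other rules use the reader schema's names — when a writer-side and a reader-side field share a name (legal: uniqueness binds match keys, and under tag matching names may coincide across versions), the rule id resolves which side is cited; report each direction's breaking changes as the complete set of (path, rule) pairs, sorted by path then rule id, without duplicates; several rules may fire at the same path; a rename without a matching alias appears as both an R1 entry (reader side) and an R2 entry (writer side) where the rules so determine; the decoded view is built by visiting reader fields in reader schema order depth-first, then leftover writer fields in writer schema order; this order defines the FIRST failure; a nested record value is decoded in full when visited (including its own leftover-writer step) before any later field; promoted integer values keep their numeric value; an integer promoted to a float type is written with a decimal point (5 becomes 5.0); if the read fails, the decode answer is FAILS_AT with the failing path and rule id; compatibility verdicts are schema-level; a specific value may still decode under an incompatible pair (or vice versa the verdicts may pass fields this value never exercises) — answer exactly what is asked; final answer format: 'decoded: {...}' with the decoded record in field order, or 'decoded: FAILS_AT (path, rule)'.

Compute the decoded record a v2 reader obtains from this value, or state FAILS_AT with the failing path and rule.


in Session below, arrows point writer -> reader
decoding the Session value with the v2 reader:
  scores := [] (from writer attrs)
  balance := 10.0
  factor := 0.25
  price := -0.5
  street := "omega"
  seq := 3
  id := 100
  quantity := null (missing; optional => null)
  => decoded: {"scores": [], "balance": 10.0, "factor": 0.25, "price": -0.5, "street": "omega", "seq": 3, "id": 100, "quantity": null}

decoded: {"scores": [], "balance": 10.0, "factor": 0.25, "price": -0.5, "street": "omega", "seq": 3, "id": 100, "quantity": null}
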